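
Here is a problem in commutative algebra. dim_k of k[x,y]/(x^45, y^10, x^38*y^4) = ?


k[x,y]/I, I = (x^45, y^10, x^38*y^4)
Rect: 45x10=450. Corner: (45-38)x(10-4)=42.
dim = 450-42 = 408


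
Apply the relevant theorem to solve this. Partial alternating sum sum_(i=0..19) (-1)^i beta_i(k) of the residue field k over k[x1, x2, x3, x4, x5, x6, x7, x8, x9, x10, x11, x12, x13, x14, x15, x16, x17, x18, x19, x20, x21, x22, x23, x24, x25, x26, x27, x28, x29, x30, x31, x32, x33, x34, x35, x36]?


Koszul resolution: beta_i(k)=C(n,i), n=36
sum_(i=0..p) (-1)^i C(n,i) = (-1)^p C(n-1,p)
(-1)^19*C(35,19) = (-1)^19*4059928950 = -4059928950


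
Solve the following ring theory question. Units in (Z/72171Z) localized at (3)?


Local ring = Z/6561Z.
phi(6561) = 3^7*(3-1) = 4374


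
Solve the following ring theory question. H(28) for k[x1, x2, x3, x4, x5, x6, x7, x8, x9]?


C(d+n-1,n-1)=C(36,8)=30260340


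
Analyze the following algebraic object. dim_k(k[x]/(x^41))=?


Basis: 1,x,...,x^40
dim=41


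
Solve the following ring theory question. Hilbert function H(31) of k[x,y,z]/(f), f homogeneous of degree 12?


C(33,2)-C(21,2)=528-210=318


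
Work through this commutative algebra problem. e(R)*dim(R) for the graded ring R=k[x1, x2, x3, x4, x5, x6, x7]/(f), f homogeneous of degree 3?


e(R)=deg(f)=3, dim(R)=7-1=6
e*dim=3*6=18


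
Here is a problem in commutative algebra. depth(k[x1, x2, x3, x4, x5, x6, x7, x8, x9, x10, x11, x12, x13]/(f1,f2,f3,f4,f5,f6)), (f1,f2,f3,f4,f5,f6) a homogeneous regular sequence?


depth(R)=13
depth(R/I)=13-6=7


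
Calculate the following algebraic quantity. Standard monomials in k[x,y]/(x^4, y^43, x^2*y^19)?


k[x,y]/I, I = (x^4, y^43, x^2*y^19)
Rect: 4x43=172. Corner: (4-2)x(43-19)=48.
dim = 172-48 = 124


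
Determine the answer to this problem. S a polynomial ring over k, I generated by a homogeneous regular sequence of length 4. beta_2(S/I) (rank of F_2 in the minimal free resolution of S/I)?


Regular sequence => Koszul complex is the minimal free resolution.
Syz_1 minimally generated by Koszul relations f_i*e_j - f_j*e_i (i<j): mu(Syz_1) = beta_2 = C(m,2) = m(m-1)/2
m=4
4*3/2 = 6


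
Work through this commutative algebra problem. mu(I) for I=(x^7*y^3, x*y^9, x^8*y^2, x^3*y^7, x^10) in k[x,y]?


Remove redundant (divisible by others).
Min: x^10, x^8*y^2, x^7*y^3, x^3*y^7, x*y^9
Count=5


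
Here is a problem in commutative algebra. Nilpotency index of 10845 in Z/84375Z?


10845^k mod 84375:
k=1: 10845
k=2: 79650
k=3: 57375
k=4: 50625
k=5: 0
First zero at k = 5


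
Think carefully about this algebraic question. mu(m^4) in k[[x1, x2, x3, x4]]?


C(n+d-1,d)=C(7,4)=35


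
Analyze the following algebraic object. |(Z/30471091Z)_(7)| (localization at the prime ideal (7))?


7-primary part: 30471091=7^7*37
Size=7^7=823543


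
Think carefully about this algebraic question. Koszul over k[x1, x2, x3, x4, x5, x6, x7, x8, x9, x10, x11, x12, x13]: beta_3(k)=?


C(n,i)=C(13,3)=286


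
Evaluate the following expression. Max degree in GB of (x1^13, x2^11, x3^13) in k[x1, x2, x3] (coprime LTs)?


Pure powers, coprime LTs => already GB.
Degrees: 13, 11, 13
Max=13


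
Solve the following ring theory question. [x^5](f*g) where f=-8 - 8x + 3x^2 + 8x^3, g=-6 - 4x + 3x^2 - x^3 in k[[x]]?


[x^5] = sum a_i*b_j, i+j=5
  3*-1=-3
  8*3=24
Sum=21


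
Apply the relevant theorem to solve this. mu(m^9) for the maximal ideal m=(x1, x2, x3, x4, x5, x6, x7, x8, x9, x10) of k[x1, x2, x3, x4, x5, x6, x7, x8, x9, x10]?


Graded Nakayama: mu(m^d) = dim_k (m^d/m^(d+1)) = #degree-9 monomials in 10 vars
C(n+d-1,d)=C(18,9)=48620


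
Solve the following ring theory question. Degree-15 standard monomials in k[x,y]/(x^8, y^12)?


k[x,y], I = (x^8, y^12), d = 15
Need i < 8 and d-i < 12.
Range: 4 <= i <= 7.
H(15) = 4


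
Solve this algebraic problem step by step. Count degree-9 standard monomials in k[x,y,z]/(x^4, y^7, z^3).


Need i<4, j<7, k<3 with i+j+k=9.
For each i, j ranges over max(0,9-i-2)..min(6,9-i):
  i=0: j in [7,6] -> 0
  i=1: j in [6,6] -> 1
  i=2: j in [5,6] -> 2
  i=3: j in [4,6] -> 3
H(9) = 0+1+2+3 = 6


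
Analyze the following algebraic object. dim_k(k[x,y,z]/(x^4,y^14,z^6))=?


Basis: x^iy^jz^k, i<4,j<14,k<6
4*14*6=336


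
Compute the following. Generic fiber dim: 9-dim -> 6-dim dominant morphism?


dim(fiber)=dim(X)-dim(Y)=9-6=3


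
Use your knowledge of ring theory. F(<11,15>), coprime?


gcd(11,15)=1 => F=ab-a-b=11*15-11-15=165-26=139


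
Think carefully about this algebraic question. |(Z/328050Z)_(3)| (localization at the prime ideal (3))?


3-primary part: 328050=3^8*50
Size=3^8=6561


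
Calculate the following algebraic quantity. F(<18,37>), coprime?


gcd(18,37)=1 => F=ab-a-b=18*37-18-37=666-55=611


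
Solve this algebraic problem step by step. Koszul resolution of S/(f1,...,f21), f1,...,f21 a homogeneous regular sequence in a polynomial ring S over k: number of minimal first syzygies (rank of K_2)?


Regular sequence => Koszul complex is the minimal free resolution.
Syz_1 minimally generated by Koszul relations f_i*e_j - f_j*e_i (i<j): mu(Syz_1) = beta_2 = C(m,2) = m(m-1)/2
m=21
21*20/2 = 210


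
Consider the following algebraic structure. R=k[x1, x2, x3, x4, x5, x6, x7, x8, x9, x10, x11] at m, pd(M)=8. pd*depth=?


pd+depth=11
depth=11-8=3
pd*depth=8*3=24


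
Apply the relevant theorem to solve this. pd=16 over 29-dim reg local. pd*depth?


pd+depth=29
depth=29-16=13
pd*depth=16*13=208


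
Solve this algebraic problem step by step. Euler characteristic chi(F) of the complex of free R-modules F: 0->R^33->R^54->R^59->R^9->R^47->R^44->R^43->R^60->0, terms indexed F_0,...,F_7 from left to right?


chi = sum (-1)^i * rank:
(-1)^0*33=33
(-1)^1*54=-54
(-1)^2*59=59
(-1)^3*9=-9
(-1)^4*47=47
(-1)^5*44=-44
(-1)^6*43=43
(-1)^7*60=-60
chi=15


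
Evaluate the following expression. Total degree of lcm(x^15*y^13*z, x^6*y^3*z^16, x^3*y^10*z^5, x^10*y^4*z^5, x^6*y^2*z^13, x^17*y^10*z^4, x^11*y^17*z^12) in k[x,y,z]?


lcm = componentwise max:
x: max(15,6,3,10,6,17,11)=17
y: max(13,3,10,4,2,10,17)=17
z: max(1,16,5,5,13,4,12)=16
Total=17+17+16=50


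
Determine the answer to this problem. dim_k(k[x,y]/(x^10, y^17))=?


Basis: x^i*y^j, i<10, j<17
10*17=170


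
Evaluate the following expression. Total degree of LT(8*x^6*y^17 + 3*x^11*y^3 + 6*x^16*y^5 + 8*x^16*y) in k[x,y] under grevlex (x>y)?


LT: 8*x^6*y^17
deg_x=6, deg_y=17
Total=6+17=23


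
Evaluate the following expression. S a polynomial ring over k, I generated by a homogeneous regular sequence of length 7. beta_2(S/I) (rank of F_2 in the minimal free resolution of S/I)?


Regular sequence => Koszul complex is the minimal free resolution.
Syz_1 minimally generated by Koszul relations f_i*e_j - f_j*e_i (i<j): mu(Syz_1) = beta_2 = C(m,2) = m(m-1)/2
m=7
7*6/2 = 21


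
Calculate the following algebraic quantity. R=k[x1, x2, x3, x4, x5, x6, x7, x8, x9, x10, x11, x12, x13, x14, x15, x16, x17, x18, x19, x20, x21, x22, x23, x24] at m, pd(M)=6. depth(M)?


pd+depth=depth(R)=24
depth=24-6=18


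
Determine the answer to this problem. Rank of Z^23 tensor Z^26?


rank(M(x)N) = rank(M)*rank(N)
23*26 = 598


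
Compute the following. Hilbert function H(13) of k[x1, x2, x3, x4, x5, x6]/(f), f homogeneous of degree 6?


C(18,5)-C(12,5)=8568-792=7776


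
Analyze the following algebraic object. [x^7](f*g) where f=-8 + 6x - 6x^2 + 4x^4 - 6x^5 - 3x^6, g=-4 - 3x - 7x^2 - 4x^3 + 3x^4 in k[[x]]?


[x^7] = sum a_i*b_j, i+j=7
  4*-4=-16
  -6*-7=42
  -3*-3=9
Sum=35


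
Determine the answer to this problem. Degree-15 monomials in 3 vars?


C(d+n-1,n-1)=C(17,2)=136


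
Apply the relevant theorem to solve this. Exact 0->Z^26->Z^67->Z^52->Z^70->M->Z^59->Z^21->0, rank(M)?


Alt sum=0:
(-1)^0*26 + (-1)^1*67 + (-1)^2*52 + (-1)^3*70 + (-1)^4*? + (-1)^5*59 + (-1)^6*21=0
rank(M)=97


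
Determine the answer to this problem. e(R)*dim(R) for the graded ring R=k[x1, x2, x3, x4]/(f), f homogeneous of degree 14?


e(R)=deg(f)=14, dim(R)=4-1=3
e*dim=14*3=42


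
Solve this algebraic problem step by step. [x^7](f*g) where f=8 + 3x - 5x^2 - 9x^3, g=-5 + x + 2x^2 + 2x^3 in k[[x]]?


[x^7] = sum a_i*b_j, i+j=7
Sum=0


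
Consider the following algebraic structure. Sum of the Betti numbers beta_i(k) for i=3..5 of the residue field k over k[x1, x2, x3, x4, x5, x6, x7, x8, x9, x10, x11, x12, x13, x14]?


Koszul resolution: beta_i(k)=C(n,i), n=14
C(14,3)=364, C(14,4)=1001, C(14,5)=2002
Sum=3367


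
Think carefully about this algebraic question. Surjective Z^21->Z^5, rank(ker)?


rank(ker) = 21-5 = 16


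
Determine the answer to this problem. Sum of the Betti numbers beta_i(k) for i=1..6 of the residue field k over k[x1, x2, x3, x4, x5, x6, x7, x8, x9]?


Koszul resolution: beta_i(k)=C(n,i), n=9
C(9,1)=9, C(9,2)=36, C(9,3)=84, C(9,4)=126, C(9,5)=126, C(9,6)=84
Sum=465


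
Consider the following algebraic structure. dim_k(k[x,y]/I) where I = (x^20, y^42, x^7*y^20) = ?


k[x,y]/I, I = (x^20, y^42, x^7*y^20)
Rect: 20x42=840. Corner: (20-7)x(42-20)=286.
dim = 840-286 = 554


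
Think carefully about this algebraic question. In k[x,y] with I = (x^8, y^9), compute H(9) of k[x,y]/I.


k[x,y], I = (x^8, y^9), d = 9
Need i < 8 and d-i < 9.
Range: 1 <= i <= 7.
H(9) = 7


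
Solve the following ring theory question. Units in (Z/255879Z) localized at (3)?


Local ring = Z/19683Z.
phi(19683) = 3^8*(3-1) = 13122


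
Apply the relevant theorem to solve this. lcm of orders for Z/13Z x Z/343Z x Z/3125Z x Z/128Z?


Exponent = lcm of the cyclic orders; pairwise coprime => product.
13^1*7^3*5^5*2^7=13*343*3125*128=1783600000


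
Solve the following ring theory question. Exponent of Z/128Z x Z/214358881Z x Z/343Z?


Exponent = lcm of the cyclic orders; pairwise coprime => product.
2^7*11^8*7^3=128*214358881*343=9411212311424


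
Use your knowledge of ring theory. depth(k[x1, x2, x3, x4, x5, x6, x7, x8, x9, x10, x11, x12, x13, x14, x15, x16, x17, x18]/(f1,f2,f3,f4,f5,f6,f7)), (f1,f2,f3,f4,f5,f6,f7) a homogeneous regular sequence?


depth(R)=18
depth(R/I)=18-7=11


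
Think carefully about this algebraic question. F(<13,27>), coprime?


gcd(13,27)=1 => F=ab-a-b=13*27-13-27=351-40=311


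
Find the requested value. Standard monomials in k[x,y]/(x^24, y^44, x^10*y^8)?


k[x,y]/I, I = (x^24, y^44, x^10*y^8)
Rect: 24x44=1056. Corner: (24-10)x(44-8)=504.
dim = 1056-504 = 552


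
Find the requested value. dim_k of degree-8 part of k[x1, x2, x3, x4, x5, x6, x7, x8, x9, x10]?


C(d+n-1,n-1)=C(17,9)=24310


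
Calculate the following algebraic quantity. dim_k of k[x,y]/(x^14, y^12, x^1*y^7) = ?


k[x,y]/I, I = (x^14, y^12, x^1*y^7)
Rect: 14x12=168. Corner: (14-1)x(12-7)=65.
dim = 168-65 = 103


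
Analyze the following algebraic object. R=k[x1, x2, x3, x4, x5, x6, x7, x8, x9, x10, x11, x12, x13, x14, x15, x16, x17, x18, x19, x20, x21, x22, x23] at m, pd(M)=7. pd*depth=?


pd+depth=23
depth=23-7=16
pd*depth=7*16=112


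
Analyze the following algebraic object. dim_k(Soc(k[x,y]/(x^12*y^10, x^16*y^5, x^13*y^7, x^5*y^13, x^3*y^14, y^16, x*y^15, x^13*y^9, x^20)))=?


Socle = ann(m) = span of standard monomials u with x*u, y*u in I (staircase corners).
Redundant generators: x^13*y^9
Minimal generators: x^20, x^16*y^5, x^13*y^7, x^12*y^10, x^5*y^13, x^3*y^14, x*y^15, y^16
Corners: y^15, x^2y^14, x^4y^13, x^11y^12, x^12y^9, x^15y^6, x^19y^4
Socle dim=7


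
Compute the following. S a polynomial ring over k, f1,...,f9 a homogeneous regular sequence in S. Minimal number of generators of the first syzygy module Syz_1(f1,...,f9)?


Regular sequence => Koszul complex is the minimal free resolution.
Syz_1 minimally generated by Koszul relations f_i*e_j - f_j*e_i (i<j): mu(Syz_1) = beta_2 = C(m,2) = m(m-1)/2
m=9
9*8/2 = 36


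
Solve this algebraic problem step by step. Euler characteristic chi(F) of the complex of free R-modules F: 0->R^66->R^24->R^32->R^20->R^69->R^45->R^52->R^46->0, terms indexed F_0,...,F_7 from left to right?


chi = sum (-1)^i * rank:
(-1)^0*66=66
(-1)^1*24=-24
(-1)^2*32=32
(-1)^3*20=-20
(-1)^4*69=69
(-1)^5*45=-45
(-1)^6*52=52
(-1)^7*46=-46
chi=84


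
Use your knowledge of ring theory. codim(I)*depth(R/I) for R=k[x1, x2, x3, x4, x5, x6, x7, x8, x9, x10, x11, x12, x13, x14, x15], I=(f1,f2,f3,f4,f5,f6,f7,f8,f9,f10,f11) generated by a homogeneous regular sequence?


codim=11, depth=dim(R/I)=15-11=4
Product=11*4=44


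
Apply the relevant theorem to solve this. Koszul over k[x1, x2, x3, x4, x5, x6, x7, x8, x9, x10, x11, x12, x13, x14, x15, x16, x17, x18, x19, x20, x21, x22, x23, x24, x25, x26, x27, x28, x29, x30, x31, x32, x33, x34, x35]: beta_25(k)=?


C(n,i)=C(35,25)=183579396


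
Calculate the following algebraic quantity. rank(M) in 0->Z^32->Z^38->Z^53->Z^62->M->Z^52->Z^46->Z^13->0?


Alt sum=0:
(-1)^0*32 + (-1)^1*38 + (-1)^2*53 + (-1)^3*62 + (-1)^4*? + (-1)^5*52 + (-1)^6*46 + (-1)^7*13=0
rank(M)=34


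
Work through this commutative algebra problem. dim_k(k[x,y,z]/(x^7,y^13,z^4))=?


Basis: x^iy^jz^k, i<7,j<13,k<4
7*13*4=364


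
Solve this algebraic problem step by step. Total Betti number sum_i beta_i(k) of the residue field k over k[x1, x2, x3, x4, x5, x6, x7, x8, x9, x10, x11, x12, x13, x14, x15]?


Koszul resolution: beta_i(k)=C(n,i), n=15
sum_i C(15,i) = 2^15 = 32768


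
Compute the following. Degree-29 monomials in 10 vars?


C(d+n-1,n-1)=C(38,9)=163011640


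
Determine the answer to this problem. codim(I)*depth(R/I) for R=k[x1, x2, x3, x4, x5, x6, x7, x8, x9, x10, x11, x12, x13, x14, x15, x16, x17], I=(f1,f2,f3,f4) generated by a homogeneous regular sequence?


codim=4, depth=dim(R/I)=17-4=13
Product=4*13=52


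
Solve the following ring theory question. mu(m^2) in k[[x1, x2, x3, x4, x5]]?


C(n+d-1,d)=C(6,2)=15


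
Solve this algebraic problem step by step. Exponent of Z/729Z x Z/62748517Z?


Exponent = lcm of the cyclic orders; pairwise coprime => product.
3^6*13^7=729*62748517=45743668893


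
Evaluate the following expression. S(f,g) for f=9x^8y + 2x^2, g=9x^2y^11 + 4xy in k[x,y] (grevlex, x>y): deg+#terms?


LT(f)=9x^8y, LT(g)=9x^2y^11
lcm(LM)=x^8y^11
S(f,g) (scaled by 81 to clear denominators) = 9y^10*f - 9x^6*g = 18x^2y^10 - 36x^7y
2 terms, deg 12.
12+2=14


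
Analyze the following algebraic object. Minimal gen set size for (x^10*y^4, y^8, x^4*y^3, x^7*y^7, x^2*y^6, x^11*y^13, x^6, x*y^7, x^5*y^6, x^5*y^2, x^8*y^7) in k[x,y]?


Remove redundant (divisible by others).
x^10*y^4 redundant.
x^8*y^7 redundant.
x^7*y^7 redundant.
x^11*y^13 redundant.
x^5*y^6 redundant.
Min: x^6, x^5*y^2, x^4*y^3, x^2*y^6, x*y^7, y^8
Count=6


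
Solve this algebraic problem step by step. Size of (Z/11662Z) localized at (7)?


7-primary part: 11662=7^3*34
Size=7^3=343


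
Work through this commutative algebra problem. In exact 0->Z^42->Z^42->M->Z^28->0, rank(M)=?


Alt sum=0:
(-1)^0*42 + (-1)^1*42 + (-1)^2*? + (-1)^3*28=0
rank(M)=28


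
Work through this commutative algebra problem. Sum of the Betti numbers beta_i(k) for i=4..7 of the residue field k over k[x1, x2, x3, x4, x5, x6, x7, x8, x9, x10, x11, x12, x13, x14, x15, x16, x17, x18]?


Koszul resolution: beta_i(k)=C(n,i), n=18
C(18,4)=3060, C(18,5)=8568, C(18,6)=18564, C(18,7)=31824
Sum=62016


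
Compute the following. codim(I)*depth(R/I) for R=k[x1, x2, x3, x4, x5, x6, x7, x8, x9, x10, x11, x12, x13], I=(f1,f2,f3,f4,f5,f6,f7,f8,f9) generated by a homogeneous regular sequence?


codim=9, depth=dim(R/I)=13-9=4
Product=9*4=36


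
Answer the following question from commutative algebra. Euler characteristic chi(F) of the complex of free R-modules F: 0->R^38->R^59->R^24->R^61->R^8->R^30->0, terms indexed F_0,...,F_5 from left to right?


chi = sum (-1)^i * rank:
(-1)^0*38=38
(-1)^1*59=-59
(-1)^2*24=24
(-1)^3*61=-61
(-1)^4*8=8
(-1)^5*30=-30
chi=-80


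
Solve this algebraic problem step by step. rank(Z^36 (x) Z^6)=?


rank(M(x)N) = rank(M)*rank(N)
36*6 = 216


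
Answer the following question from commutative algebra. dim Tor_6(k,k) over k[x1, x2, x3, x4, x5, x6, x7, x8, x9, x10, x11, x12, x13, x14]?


Koszul: C(n,i)=C(14,6)=3003


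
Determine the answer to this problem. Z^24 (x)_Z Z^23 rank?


rank(M(x)N) = rank(M)*rank(N)
24*23 = 552


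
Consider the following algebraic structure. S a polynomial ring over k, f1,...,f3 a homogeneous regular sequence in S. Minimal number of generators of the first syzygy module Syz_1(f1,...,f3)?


Regular sequence => Koszul complex is the minimal free resolution.
Syz_1 minimally generated by Koszul relations f_i*e_j - f_j*e_i (i<j): mu(Syz_1) = beta_2 = C(m,2) = m(m-1)/2
m=3
3*2/2 = 3


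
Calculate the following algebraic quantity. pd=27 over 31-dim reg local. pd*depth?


pd+depth=31
depth=31-27=4
pd*depth=27*4=108


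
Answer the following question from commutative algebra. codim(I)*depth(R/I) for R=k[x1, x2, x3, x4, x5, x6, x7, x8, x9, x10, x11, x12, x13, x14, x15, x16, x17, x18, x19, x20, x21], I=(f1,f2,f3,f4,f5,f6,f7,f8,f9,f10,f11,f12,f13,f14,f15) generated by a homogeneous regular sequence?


codim=15, depth=dim(R/I)=21-15=6
Product=15*6=90


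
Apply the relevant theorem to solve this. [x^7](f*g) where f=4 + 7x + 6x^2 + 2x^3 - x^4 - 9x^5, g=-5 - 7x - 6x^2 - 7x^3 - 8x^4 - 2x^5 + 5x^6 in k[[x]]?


[x^7] = sum a_i*b_j, i+j=7
  7*5=35
  6*-2=-12
  2*-8=-16
  -1*-7=7
  -9*-6=54
Sum=68


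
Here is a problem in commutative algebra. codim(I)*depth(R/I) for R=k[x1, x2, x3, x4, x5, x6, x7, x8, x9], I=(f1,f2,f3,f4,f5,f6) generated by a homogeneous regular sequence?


codim=6, depth=dim(R/I)=9-6=3
Product=6*3=18


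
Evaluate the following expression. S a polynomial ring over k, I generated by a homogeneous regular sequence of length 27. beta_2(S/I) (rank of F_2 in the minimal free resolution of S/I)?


Regular sequence => Koszul complex is the minimal free resolution.
Syz_1 minimally generated by Koszul relations f_i*e_j - f_j*e_i (i<j): mu(Syz_1) = beta_2 = C(m,2) = m(m-1)/2
m=27
27*26/2 = 351


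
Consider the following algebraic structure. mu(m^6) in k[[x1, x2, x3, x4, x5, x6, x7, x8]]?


C(n+d-1,d)=C(13,6)=1716


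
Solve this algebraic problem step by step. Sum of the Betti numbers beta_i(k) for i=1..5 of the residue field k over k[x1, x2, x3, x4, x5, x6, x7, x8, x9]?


Koszul resolution: beta_i(k)=C(n,i), n=9
C(9,1)=9, C(9,2)=36, C(9,3)=84, C(9,4)=126, C(9,5)=126
Sum=381


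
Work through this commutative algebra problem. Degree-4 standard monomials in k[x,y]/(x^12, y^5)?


k[x,y], I = (x^12, y^5), d = 4
Need i < 12 and d-i < 5.
Range: 0 <= i <= 4.
H(4) = 5


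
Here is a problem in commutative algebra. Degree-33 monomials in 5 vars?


C(d+n-1,n-1)=C(37,4)=66045


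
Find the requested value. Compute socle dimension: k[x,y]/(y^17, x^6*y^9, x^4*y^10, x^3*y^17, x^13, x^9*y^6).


Socle = ann(m) = span of standard monomials u with x*u, y*u in I (staircase corners).
Redundant generators: x^3*y^17
Minimal generators: x^13, x^9*y^6, x^6*y^9, x^4*y^10, y^17
Corners: x^3y^16, x^5y^9, x^8y^8, x^12y^5
Socle dim=4


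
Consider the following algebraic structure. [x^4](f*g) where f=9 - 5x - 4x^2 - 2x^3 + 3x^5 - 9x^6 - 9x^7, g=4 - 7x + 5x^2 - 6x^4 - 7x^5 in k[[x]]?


[x^4] = sum a_i*b_j, i+j=4
  9*-6=-54
  -4*5=-20
  -2*-7=14
Sum=-60


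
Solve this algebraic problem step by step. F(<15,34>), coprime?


gcd(15,34)=1 => F=ab-a-b=15*34-15-34=510-49=461


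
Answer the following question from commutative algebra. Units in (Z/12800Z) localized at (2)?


Local ring = Z/512Z.
phi(512) = 2^8*(2-1) = 256


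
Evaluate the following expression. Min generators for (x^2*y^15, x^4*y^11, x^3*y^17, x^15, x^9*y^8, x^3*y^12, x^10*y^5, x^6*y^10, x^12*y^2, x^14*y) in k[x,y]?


Remove redundant (divisible by others).
x^3*y^17 redundant.
Min: x^15, x^14*y, x^12*y^2, x^10*y^5, x^9*y^8, x^6*y^10, x^4*y^11, x^3*y^12, x^2*y^15
Count=9


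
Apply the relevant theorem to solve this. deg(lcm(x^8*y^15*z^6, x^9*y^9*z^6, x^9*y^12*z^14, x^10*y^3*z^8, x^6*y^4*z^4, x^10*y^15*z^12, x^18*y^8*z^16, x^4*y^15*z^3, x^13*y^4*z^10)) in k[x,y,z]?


lcm = componentwise max:
x: max(8,9,9,10,6,10,18,4,13)=18
y: max(15,9,12,3,4,15,8,15,4)=15
z: max(6,6,14,8,4,12,16,3,10)=16
Total=18+15+16=49


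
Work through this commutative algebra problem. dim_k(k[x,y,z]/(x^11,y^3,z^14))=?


Basis: x^iy^jz^k, i<11,j<3,k<14
11*3*14=462


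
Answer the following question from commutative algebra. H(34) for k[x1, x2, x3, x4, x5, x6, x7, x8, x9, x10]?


C(d+n-1,n-1)=C(43,9)=563921995


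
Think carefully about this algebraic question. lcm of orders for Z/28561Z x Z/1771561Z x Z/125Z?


Exponent = lcm of the cyclic orders; pairwise coprime => product.
13^4*11^6*5^3=28561*1771561*125=6324694215125


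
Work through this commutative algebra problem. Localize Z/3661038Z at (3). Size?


3-primary part: 3661038=3^10*62
Size=3^10=59049


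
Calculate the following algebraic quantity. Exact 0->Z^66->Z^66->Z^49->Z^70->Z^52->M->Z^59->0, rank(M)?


Alt sum=0:
(-1)^0*66 + (-1)^1*66 + (-1)^2*49 + (-1)^3*70 + (-1)^4*52 + (-1)^5*? + (-1)^6*59=0
rank(M)=90


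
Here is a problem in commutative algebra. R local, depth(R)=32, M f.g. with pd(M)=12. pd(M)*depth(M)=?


pd+depth=32
depth=32-12=20
pd*depth=12*20=240


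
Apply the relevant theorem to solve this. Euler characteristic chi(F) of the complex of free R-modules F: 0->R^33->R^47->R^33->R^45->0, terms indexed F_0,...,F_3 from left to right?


chi = sum (-1)^i * rank:
(-1)^0*33=33
(-1)^1*47=-47
(-1)^2*33=33
(-1)^3*45=-45
chi=-26


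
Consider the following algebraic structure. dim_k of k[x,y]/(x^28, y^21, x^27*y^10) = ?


k[x,y]/I, I = (x^28, y^21, x^27*y^10)
Rect: 28x21=588. Corner: (28-27)x(21-10)=11.
dim = 588-11 = 577


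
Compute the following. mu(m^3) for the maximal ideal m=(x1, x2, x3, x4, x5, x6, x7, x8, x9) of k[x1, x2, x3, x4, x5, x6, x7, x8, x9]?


Graded Nakayama: mu(m^d) = dim_k (m^d/m^(d+1)) = #degree-3 monomials in 9 vars
C(n+d-1,d)=C(11,3)=165


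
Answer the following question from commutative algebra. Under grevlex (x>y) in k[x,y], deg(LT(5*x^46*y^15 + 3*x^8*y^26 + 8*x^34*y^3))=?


LT: 5*x^46*y^15
deg_x=46, deg_y=15
Total=46+15=61


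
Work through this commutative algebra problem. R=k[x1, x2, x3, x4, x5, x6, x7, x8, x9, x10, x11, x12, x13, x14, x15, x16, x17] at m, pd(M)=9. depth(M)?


pd+depth=depth(R)=17
depth=17-9=8


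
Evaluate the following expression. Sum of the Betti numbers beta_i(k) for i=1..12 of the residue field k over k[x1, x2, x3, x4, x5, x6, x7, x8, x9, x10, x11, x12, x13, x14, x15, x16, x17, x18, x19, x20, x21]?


Koszul resolution: beta_i(k)=C(n,i), n=21
C(21,1)=21, C(21,2)=210, C(21,3)=1330, C(21,4)=5985, C(21,5)=20349, C(21,6)=54264, C(21,7)=116280, C(21,8)=203490, C(21,9)=293930, C(21,10)=352716, C(21,11)=352716, C(21,12)=293930
Sum=1695221


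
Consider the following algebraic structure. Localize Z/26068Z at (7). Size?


7-primary part: 26068=7^3*76
Size=7^3=343


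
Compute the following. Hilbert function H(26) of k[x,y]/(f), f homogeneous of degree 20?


H(t)=d for t>=d-1.
d=20, t=26
H(26)=20


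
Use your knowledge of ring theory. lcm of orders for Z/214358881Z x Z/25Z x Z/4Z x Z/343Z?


Exponent = lcm of the cyclic orders; pairwise coprime => product.
11^8*5^2*2^2*7^3=214358881*25*4*343=7352509618300


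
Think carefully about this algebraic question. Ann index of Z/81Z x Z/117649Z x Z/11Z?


Exponent = lcm of the cyclic orders; pairwise coprime => product.
3^4*7^6*11^1=81*117649*11=104825259


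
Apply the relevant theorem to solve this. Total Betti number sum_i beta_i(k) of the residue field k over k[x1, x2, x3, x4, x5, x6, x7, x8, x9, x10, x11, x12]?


Koszul resolution: beta_i(k)=C(n,i), n=12
sum_i C(12,i) = 2^12 = 4096


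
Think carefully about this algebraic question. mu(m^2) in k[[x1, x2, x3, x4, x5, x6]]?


C(n+d-1,d)=C(7,2)=21


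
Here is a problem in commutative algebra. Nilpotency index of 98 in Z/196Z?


98^k mod 196:
k=1: 98
k=2: 0
First zero at k = 2


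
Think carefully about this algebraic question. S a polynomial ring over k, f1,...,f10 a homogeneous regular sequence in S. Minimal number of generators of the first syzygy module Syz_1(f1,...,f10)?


Regular sequence => Koszul complex is the minimal free resolution.
Syz_1 minimally generated by Koszul relations f_i*e_j - f_j*e_i (i<j): mu(Syz_1) = beta_2 = C(m,2) = m(m-1)/2
m=10
10*9/2 = 45


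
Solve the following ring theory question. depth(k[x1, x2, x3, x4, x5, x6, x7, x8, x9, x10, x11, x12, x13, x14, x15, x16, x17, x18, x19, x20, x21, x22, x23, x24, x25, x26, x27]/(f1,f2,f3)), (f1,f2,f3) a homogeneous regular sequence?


depth(R)=27
depth(R/I)=27-3=24


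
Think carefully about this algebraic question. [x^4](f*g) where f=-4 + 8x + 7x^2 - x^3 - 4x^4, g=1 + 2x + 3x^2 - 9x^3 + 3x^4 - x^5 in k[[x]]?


[x^4] = sum a_i*b_j, i+j=4
  -4*3=-12
  8*-9=-72
  7*3=21
  -1*2=-2
  -4*1=-4
Sum=-69


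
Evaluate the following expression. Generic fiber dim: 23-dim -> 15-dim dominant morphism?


dim(fiber)=dim(X)-dim(Y)=23-15=8


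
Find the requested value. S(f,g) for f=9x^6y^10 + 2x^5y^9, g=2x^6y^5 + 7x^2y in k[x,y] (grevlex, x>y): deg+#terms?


LT(f)=9x^6y^10, LT(g)=2x^6y^5
lcm(LM)=x^6y^10
S(f,g) (scaled by 18 to clear denominators) = 2*f - 9y^5*g = 4x^5y^9 - 63x^2y^6
2 terms, deg 14.
14+2=16


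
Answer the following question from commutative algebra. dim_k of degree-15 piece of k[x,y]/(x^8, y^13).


k[x,y], I = (x^8, y^13), d = 15
Need i < 8 and d-i < 13.
Range: 3 <= i <= 7.
H(15) = 5


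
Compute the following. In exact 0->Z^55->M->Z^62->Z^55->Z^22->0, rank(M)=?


Alt sum=0:
(-1)^0*55 + (-1)^1*? + (-1)^2*62 + (-1)^3*55 + (-1)^4*22=0
rank(M)=84


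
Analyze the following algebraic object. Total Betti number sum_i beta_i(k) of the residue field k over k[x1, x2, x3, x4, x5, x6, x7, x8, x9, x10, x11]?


Koszul resolution: beta_i(k)=C(n,i), n=11
sum_i C(11,i) = 2^11 = 2048


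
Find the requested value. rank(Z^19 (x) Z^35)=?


rank(M(x)N) = rank(M)*rank(N)
19*35 = 665


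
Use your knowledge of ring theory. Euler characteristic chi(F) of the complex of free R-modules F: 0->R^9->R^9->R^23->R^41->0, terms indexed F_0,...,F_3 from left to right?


chi = sum (-1)^i * rank:
(-1)^0*9=9
(-1)^1*9=-9
(-1)^2*23=23
(-1)^3*41=-41
chi=-18


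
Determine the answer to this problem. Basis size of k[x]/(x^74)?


Basis: 1,x,...,x^73
dim=74


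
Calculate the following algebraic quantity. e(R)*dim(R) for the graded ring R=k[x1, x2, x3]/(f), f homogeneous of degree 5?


e(R)=deg(f)=5, dim(R)=3-1=2
e*dim=5*2=10


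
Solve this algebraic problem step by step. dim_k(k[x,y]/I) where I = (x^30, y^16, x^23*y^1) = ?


k[x,y]/I, I = (x^30, y^16, x^23*y^1)
Rect: 30x16=480. Corner: (30-23)x(16-1)=105.
dim = 480-105 = 375


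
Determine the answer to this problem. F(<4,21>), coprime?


gcd(4,21)=1 => F=ab-a-b=4*21-4-21=84-25=59


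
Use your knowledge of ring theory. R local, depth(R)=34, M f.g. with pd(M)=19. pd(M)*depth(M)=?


pd+depth=34
depth=34-19=15
pd*depth=19*15=285


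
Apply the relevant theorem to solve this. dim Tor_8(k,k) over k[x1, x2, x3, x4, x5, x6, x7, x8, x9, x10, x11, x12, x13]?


Koszul: C(n,i)=C(13,8)=1287


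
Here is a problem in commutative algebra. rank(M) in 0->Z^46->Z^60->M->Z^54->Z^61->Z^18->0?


Alt sum=0:
(-1)^0*46 + (-1)^1*60 + (-1)^2*? + (-1)^3*54 + (-1)^4*61 + (-1)^5*18=0
rank(M)=25


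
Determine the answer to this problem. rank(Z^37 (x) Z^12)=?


rank(M(x)N) = rank(M)*rank(N)
37*12 = 444


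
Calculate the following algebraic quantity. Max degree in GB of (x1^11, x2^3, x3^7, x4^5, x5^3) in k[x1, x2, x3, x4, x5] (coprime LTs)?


Pure powers, coprime LTs => already GB.
Degrees: 11, 3, 7, 5, 3
Max=11


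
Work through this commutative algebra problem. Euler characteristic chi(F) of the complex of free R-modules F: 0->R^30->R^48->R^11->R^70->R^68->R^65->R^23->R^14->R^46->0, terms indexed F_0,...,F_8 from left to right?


chi = sum (-1)^i * rank:
(-1)^0*30=30
(-1)^1*48=-48
(-1)^2*11=11
(-1)^3*70=-70
(-1)^4*68=68
(-1)^5*65=-65
(-1)^6*23=23
(-1)^7*14=-14
(-1)^8*46=46
chi=-19


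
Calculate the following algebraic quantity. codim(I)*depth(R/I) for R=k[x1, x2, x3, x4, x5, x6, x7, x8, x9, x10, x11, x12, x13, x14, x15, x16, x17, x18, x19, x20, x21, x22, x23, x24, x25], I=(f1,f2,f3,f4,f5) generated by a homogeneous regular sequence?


codim=5, depth=dim(R/I)=25-5=20
Product=5*20=100


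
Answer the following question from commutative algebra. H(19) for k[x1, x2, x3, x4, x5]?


C(d+n-1,n-1)=C(23,4)=8855


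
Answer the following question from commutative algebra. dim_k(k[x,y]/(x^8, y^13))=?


Basis: x^i*y^j, i<8, j<13
8*13=104


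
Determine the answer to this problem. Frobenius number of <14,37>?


gcd(14,37)=1 => F=ab-a-b=14*37-14-37=518-51=467


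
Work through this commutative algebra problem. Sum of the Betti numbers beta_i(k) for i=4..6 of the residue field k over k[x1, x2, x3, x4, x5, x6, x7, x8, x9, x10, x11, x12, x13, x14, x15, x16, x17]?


Koszul resolution: beta_i(k)=C(n,i), n=17
C(17,4)=2380, C(17,5)=6188, C(17,6)=12376
Sum=20944


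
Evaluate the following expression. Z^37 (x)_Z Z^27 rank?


rank(M(x)N) = rank(M)*rank(N)
37*27 = 999


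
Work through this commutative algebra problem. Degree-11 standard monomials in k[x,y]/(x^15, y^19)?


k[x,y], I = (x^15, y^19), d = 11
Need i < 15 and d-i < 19.
Range: 0 <= i <= 11.
H(11) = 12


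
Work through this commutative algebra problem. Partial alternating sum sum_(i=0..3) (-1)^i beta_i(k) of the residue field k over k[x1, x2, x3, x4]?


Koszul resolution: beta_i(k)=C(n,i), n=4
sum_(i=0..p) (-1)^i C(n,i) = (-1)^p C(n-1,p)
(-1)^3*C(3,3) = (-1)^3*1 = -1


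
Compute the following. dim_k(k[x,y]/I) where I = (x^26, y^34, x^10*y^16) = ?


k[x,y]/I, I = (x^26, y^34, x^10*y^16)
Rect: 26x34=884. Corner: (26-10)x(34-16)=288.
dim = 884-288 = 596


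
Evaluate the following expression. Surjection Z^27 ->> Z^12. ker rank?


rank(ker) = 27-12 = 15


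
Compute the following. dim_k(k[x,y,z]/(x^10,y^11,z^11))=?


Basis: x^iy^jz^k, i<10,j<11,k<11
10*11*11=1210


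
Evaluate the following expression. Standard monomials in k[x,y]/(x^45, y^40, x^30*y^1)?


k[x,y]/I, I = (x^45, y^40, x^30*y^1)
Rect: 45x40=1800. Corner: (45-30)x(40-1)=585.
dim = 1800-585 = 1215


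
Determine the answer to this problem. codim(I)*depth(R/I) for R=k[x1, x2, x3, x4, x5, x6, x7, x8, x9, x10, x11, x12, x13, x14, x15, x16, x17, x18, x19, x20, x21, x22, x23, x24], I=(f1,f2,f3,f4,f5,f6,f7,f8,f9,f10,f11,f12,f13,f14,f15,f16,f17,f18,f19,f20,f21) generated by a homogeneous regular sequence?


codim=21, depth=dim(R/I)=24-21=3
Product=21*3=63


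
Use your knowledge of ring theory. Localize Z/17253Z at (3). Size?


3-primary part: 17253=3^5*71
Size=3^5=243


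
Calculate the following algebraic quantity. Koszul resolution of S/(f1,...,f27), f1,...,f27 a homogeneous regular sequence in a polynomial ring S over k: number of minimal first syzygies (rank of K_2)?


Regular sequence => Koszul complex is the minimal free resolution.
Syz_1 minimally generated by Koszul relations f_i*e_j - f_j*e_i (i<j): mu(Syz_1) = beta_2 = C(m,2) = m(m-1)/2
m=27
27*26/2 = 351


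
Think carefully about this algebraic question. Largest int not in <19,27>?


gcd(19,27)=1 => F=ab-a-b=19*27-19-27=513-46=467


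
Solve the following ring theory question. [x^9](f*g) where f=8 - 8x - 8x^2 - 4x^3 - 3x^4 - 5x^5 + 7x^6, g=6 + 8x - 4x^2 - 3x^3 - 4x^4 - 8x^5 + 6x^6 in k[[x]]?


[x^9] = sum a_i*b_j, i+j=9
  -4*6=-24
  -3*-8=24
  -5*-4=20
  7*-3=-21
Sum=-1


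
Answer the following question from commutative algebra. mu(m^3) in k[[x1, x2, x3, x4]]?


C(n+d-1,d)=C(6,3)=20


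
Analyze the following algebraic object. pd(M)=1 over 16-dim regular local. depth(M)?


pd+depth=depth(R)=16
depth=16-1=15


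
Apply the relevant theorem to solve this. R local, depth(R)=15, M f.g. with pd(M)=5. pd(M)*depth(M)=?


pd+depth=15
depth=15-5=10
pd*depth=5*10=50


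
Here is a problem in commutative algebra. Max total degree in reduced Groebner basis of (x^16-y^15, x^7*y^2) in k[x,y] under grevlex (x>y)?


LT(f1)=x^16, LT(f2)=x^7y^2, lcm=x^16y^2
S(f1,f2) = y^2*f1 - x^9*f2 = -y^17
Reduced GB = {f1, f2, y^17}; degrees 16, 9, 17
Max = 17


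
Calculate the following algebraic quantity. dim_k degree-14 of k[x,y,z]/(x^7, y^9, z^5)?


Need i<7, j<9, k<5 with i+j+k=14.
For each i, j ranges over max(0,14-i-4)..min(8,14-i):
  i=0: j in [10,8] -> 0
  i=1: j in [9,8] -> 0
  i=2: j in [8,8] -> 1
  i=3: j in [7,8] -> 2
  i=4: j in [6,8] -> 3
  i=5: j in [5,8] -> 4
  i=6: j in [4,8] -> 5
H(14) = 0+0+1+2+3+4+5 = 15


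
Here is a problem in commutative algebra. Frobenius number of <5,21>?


gcd(5,21)=1 => F=ab-a-b=5*21-5-21=105-26=79


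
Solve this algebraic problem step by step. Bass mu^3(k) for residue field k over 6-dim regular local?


C(n,i)=C(6,3)=20


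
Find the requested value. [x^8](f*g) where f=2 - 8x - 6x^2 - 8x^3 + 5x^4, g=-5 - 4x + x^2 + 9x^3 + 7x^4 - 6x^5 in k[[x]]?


[x^8] = sum a_i*b_j, i+j=8
  -8*-6=48
  5*7=35
Sum=83


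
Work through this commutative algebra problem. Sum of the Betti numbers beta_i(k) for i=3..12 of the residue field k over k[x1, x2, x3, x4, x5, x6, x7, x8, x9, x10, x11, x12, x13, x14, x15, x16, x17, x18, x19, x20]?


Koszul resolution: beta_i(k)=C(n,i), n=20
C(20,3)=1140, C(20,4)=4845, C(20,5)=15504, C(20,6)=38760, C(20,7)=77520, C(20,8)=125970, C(20,9)=167960, C(20,10)=184756, C(20,11)=167960, C(20,12)=125970
Sum=910385


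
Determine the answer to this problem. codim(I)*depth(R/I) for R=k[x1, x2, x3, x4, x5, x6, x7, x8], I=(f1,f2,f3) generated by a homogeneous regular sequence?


codim=3, depth=dim(R/I)=8-3=5
Product=3*5=15


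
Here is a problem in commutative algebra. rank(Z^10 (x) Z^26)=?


rank(M(x)N) = rank(M)*rank(N)
10*26 = 260


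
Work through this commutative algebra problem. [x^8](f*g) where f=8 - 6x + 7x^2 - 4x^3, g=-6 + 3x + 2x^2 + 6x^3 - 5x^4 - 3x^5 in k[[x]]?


[x^8] = sum a_i*b_j, i+j=8
  -4*-3=12
Sum=12


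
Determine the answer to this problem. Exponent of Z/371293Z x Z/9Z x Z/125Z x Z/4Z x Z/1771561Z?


Exponent = lcm of the cyclic orders; pairwise coprime => product.
13^5*3^2*5^3*2^2*11^6=371293*9*125*4*1771561=2959956892678500


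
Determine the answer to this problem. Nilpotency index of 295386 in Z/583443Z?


295386^k mod 583443:
k=1: 295386
k=2: 155232
k=3: 574182
k=4: 194481
k=5: 0
First zero at k = 5


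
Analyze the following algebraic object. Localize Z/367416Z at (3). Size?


3-primary part: 367416=3^8*56
Size=3^8=6561


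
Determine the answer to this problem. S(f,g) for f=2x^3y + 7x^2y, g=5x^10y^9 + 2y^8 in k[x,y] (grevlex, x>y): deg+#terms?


LT(f)=2x^3y, LT(g)=5x^10y^9
lcm(LM)=x^10y^9
S(f,g) (scaled by 10 to clear denominators) = 5x^7y^8*f - 2*g = 35x^9y^9 - 4y^8
2 terms, deg 18.
18+2=20


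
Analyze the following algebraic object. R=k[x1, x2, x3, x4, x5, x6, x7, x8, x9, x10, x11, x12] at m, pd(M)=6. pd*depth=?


pd+depth=12
depth=12-6=6
pd*depth=6*6=36


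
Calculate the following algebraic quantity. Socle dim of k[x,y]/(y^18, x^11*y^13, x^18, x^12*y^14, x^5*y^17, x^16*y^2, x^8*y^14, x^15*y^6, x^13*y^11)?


Socle = ann(m) = span of standard monomials u with x*u, y*u in I (staircase corners).
Redundant generators: x^12*y^14
Minimal generators: x^18, x^16*y^2, x^15*y^6, x^13*y^11, x^11*y^13, x^8*y^14, x^5*y^17, y^18
Corners: x^4y^17, x^7y^16, x^10y^13, x^12y^12, x^14y^10, x^15y^5, x^17y
Socle dim=7


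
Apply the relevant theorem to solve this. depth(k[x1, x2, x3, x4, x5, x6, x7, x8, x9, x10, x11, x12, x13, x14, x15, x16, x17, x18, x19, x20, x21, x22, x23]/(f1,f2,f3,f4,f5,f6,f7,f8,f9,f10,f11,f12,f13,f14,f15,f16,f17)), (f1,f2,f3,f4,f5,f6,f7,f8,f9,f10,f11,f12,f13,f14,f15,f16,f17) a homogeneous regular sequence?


depth(R)=23
depth(R/I)=23-17=6


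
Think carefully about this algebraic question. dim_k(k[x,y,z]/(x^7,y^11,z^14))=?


Basis: x^iy^jz^k, i<7,j<11,k<14
7*11*14=1078


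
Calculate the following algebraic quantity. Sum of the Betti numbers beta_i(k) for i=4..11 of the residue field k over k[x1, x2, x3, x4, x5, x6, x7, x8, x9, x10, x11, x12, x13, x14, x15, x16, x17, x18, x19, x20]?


Koszul resolution: beta_i(k)=C(n,i), n=20
C(20,4)=4845, C(20,5)=15504, C(20,6)=38760, C(20,7)=77520, C(20,8)=125970, C(20,9)=167960, C(20,10)=184756, C(20,11)=167960
Sum=783275


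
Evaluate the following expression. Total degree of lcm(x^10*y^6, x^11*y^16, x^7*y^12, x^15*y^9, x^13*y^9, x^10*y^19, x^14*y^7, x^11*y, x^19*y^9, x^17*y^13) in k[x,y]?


lcm = componentwise max:
x: max(10,11,7,15,13,10,14,11,19,17)=19
y: max(6,16,12,9,9,19,7,1,9,13)=19
Total=19+19=38


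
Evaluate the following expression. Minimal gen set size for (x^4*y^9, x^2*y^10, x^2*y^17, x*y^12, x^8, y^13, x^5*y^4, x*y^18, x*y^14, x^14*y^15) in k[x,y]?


Remove redundant (divisible by others).
x*y^18 redundant.
x*y^14 redundant.
x^14*y^15 redundant.
x^2*y^17 redundant.
Min: x^8, x^5*y^4, x^4*y^9, x^2*y^10, x*y^12, y^13
Count=6


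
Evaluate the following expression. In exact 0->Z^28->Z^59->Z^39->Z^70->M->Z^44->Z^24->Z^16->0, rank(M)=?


Alt sum=0:
(-1)^0*28 + (-1)^1*59 + (-1)^2*39 + (-1)^3*70 + (-1)^4*? + (-1)^5*44 + (-1)^6*24 + (-1)^7*16=0
rank(M)=98


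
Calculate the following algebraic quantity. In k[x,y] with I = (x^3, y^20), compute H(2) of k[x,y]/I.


k[x,y], I = (x^3, y^20), d = 2
Need i < 3 and d-i < 20.
Range: 0 <= i <= 2.
H(2) = 3


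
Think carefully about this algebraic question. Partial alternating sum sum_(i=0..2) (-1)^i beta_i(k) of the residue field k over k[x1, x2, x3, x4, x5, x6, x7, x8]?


Koszul resolution: beta_i(k)=C(n,i), n=8
sum_(i=0..p) (-1)^i C(n,i) = (-1)^p C(n-1,p)
(-1)^2*C(7,2) = (-1)^2*21 = 21


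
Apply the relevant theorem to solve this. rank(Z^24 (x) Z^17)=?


rank(M(x)N) = rank(M)*rank(N)
24*17 = 408


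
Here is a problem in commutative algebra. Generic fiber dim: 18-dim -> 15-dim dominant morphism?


dim(fiber)=dim(X)-dim(Y)=18-15=3


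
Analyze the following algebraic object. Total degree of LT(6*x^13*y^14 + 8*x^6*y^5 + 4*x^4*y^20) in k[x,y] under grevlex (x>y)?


LT: 6*x^13*y^14
deg_x=13, deg_y=14
Total=13+14=27


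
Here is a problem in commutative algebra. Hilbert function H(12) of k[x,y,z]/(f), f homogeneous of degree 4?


C(14,2)-C(10,2)=91-45=46


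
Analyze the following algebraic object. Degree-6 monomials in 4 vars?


C(d+n-1,n-1)=C(9,3)=84


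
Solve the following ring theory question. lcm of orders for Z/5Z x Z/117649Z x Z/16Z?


Exponent = lcm of the cyclic orders; pairwise coprime => product.
5^1*7^6*2^4=5*117649*16=9411920


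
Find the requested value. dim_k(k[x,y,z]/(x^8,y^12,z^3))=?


Basis: x^iy^jz^k, i<8,j<12,k<3
8*12*3=288


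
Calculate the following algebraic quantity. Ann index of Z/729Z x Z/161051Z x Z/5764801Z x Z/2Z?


Exponent = lcm of the cyclic orders; pairwise coprime => product.
3^6*11^5*7^8*2^1=729*161051*5764801*2=1353646516210758


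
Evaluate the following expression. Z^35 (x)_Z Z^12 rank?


rank(M(x)N) = rank(M)*rank(N)
35*12 = 420


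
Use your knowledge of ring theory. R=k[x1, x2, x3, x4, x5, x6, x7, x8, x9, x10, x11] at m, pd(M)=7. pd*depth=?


pd+depth=11
depth=11-7=4
pd*depth=7*4=28
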